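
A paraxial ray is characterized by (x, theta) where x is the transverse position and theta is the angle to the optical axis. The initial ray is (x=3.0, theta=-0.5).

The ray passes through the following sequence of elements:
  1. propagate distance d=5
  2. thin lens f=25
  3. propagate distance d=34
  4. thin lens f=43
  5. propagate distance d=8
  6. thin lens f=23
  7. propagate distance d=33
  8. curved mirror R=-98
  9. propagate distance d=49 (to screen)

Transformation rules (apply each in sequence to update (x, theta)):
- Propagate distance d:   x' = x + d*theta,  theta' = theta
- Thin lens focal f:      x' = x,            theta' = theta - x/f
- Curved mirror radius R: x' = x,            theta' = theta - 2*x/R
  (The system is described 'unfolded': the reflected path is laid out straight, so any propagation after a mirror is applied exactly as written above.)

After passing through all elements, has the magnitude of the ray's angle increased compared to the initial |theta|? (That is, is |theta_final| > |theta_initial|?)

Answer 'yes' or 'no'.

Answer: yes

Derivation:
Initial: x=3.0000 theta=-0.5000
After 1 (propagate distance d=5): x=0.5000 theta=-0.5000
After 2 (thin lens f=25): x=0.5000 theta=-0.5200
After 3 (propagate distance d=34): x=-17.1800 theta=-0.5200
After 4 (thin lens f=43): x=-17.1800 theta=-259/2150 (≈-0.1205)
After 5 (propagate distance d=8): x=-39009/2150 (≈-18.1437) theta=-259/2150 (≈-0.1205)
After 6 (thin lens f=23): x=-39009/2150 (≈-18.1437) theta=16526/24725 (≈0.6684)
After 7 (propagate distance d=33): x=193509/49450 (≈3.9132) theta=16526/24725 (≈0.6684)
After 8 (curved mirror R=-98): x=193509/49450 (≈3.9132) theta=1813057/2423050 (≈0.7483)
After 9 (propagate distance d=49 (to screen)): x=43621/1075 (≈40.5777) theta=1813057/2423050 (≈0.7483)
|theta_initial|=0.5000 |theta_final|=1813057/2423050 (≈0.7483) -> increased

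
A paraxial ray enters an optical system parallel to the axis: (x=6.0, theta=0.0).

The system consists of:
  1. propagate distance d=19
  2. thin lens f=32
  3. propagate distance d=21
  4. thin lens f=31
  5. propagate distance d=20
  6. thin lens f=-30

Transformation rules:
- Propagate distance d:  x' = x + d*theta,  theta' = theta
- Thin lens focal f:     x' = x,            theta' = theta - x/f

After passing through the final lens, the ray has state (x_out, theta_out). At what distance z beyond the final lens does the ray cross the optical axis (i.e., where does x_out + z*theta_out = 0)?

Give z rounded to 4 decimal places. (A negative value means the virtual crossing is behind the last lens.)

Answer: -8.5105

Derivation:
Initial: x=6.0000 theta=0.0000
After 1 (propagate distance d=19): x=6.0000 theta=0.0000
After 2 (thin lens f=32): x=6.0000 theta=-0.1875
After 3 (propagate distance d=21): x=2.0625 theta=-0.1875
After 4 (thin lens f=31): x=2.0625 theta=-63/248 (≈-0.2540)
After 5 (propagate distance d=20): x=-1497/496 (≈-3.0181) theta=-63/248 (≈-0.2540)
After 6 (thin lens f=-30): x=-1497/496 (≈-3.0181) theta=-1759/4960 (≈-0.3546)
z_focus = -x_out/theta_out = -(-1497/496)/(-1759/4960) = -14970/1759 ≈ -8.5105
Rounded to 4 decimal places: z = -8.5105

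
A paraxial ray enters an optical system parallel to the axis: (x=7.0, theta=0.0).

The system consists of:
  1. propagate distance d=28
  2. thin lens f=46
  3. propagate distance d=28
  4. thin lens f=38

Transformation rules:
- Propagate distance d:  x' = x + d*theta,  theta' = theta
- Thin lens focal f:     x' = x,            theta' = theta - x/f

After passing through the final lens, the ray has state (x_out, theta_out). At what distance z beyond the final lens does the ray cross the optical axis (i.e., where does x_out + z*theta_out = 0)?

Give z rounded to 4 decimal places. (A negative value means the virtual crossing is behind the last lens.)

Answer: 12.2143

Derivation:
Initial: x=7.0000 theta=0.0000
After 1 (propagate distance d=28): x=7.0000 theta=0.0000
After 2 (thin lens f=46): x=7.0000 theta=-7/46 (≈-0.1522)
After 3 (propagate distance d=28): x=63/23 (≈2.7391) theta=-7/46 (≈-0.1522)
After 4 (thin lens f=38): x=63/23 (≈2.7391) theta=-98/437 (≈-0.2243)
z_focus = -x_out/theta_out = -(63/23)/(-98/437) = 171/14 ≈ 12.2143
Rounded to 4 decimal places: z = 12.2143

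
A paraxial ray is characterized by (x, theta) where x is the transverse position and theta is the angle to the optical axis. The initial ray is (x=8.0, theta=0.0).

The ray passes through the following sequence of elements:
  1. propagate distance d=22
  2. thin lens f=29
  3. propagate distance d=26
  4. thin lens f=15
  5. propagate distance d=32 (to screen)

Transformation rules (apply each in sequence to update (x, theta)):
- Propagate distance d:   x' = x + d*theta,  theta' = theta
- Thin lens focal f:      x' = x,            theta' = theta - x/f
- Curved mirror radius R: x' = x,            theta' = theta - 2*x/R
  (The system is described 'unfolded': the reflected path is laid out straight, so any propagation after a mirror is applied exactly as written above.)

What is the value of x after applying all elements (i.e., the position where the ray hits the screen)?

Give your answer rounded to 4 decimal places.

Initial: x=8.0000 theta=0.0000
After 1 (propagate distance d=22): x=8.0000 theta=0.0000
After 2 (thin lens f=29): x=8.0000 theta=-8/29 (≈-0.2759)
After 3 (propagate distance d=26): x=24/29 (≈0.8276) theta=-8/29 (≈-0.2759)
After 4 (thin lens f=15): x=24/29 (≈0.8276) theta=-48/145 (≈-0.3310)
After 5 (propagate distance d=32 (to screen)): x=-1416/145 (≈-9.7655) theta=-48/145 (≈-0.3310)
Rounded to 4 decimal places: x = -9.7655

Answer: -9.7655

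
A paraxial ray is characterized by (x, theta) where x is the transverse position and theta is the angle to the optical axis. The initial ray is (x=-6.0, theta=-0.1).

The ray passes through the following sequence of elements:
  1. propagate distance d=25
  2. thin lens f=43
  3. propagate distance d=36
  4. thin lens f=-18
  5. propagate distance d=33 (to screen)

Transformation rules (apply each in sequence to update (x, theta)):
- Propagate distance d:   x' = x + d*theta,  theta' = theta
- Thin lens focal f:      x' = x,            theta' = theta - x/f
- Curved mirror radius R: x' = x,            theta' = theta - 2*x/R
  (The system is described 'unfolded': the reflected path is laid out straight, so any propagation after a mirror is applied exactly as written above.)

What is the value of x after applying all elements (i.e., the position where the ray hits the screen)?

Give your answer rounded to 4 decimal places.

Answer: -10.8973

Derivation:
Initial: x=-6.0000 theta=-0.1000
After 1 (propagate distance d=25): x=-8.5000 theta=-0.1000
After 2 (thin lens f=43): x=-8.5000 theta=21/215 (≈0.0977)
After 3 (propagate distance d=36): x=-2143/430 (≈-4.9837) theta=21/215 (≈0.0977)
After 4 (thin lens f=-18): x=-2143/430 (≈-4.9837) theta=-1387/7740 (≈-0.1792)
After 5 (propagate distance d=33 (to screen)): x=-5623/516 (≈-10.8973) theta=-1387/7740 (≈-0.1792)
Rounded to 4 decimal places: x = -10.8973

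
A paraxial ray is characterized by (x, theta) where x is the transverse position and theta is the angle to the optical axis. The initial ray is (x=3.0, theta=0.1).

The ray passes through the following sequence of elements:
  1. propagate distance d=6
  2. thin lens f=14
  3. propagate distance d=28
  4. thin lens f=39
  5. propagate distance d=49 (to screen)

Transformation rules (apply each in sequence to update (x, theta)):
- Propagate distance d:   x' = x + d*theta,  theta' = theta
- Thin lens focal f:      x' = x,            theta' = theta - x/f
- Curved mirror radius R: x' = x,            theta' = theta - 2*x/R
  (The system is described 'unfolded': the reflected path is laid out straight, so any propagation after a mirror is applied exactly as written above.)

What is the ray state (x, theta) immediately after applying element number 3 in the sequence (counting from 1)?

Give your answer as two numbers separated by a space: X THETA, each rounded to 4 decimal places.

Answer: -0.8000 -0.1571

Derivation:
Initial: x=3.0000 theta=0.1000
After 1 (propagate distance d=6): x=3.6000 theta=0.1000
After 2 (thin lens f=14): x=3.6000 theta=-11/70 (≈-0.1571)
After 3 (propagate distance d=28): x=-0.8000 theta=-11/70 (≈-0.1571)
Rounded to 4 decimal places: x = -0.8000, theta = -0.1571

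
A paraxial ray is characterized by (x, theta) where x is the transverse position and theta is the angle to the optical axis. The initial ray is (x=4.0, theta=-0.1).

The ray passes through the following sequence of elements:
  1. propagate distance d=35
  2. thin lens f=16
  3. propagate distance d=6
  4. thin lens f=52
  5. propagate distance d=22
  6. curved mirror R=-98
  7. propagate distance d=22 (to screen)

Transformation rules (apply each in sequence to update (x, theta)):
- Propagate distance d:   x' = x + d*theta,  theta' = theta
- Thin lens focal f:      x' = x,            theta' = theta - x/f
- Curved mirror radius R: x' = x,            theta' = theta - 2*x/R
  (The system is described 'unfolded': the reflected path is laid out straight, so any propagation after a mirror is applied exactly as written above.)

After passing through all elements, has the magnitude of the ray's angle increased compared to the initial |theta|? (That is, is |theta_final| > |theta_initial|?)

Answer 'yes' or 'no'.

Answer: yes

Derivation:
Initial: x=4.0000 theta=-0.1000
After 1 (propagate distance d=35): x=0.5000 theta=-0.1000
After 2 (thin lens f=16): x=0.5000 theta=-21/160 (≈-0.1313)
After 3 (propagate distance d=6): x=-0.2875 theta=-21/160 (≈-0.1313)
After 4 (thin lens f=52): x=-0.2875 theta=-523/4160 (≈-0.1257)
After 5 (propagate distance d=22): x=-6351/2080 (≈-3.0534) theta=-523/4160 (≈-0.1257)
After 6 (curved mirror R=-98): x=-6351/2080 (≈-3.0534) theta=-38329/203840 (≈-0.1880)
After 7 (propagate distance d=22 (to screen)): x=-366409/50960 (≈-7.1901) theta=-38329/203840 (≈-0.1880)
|theta_initial|=0.1000 |theta_final|=38329/203840 (≈0.1880) -> increased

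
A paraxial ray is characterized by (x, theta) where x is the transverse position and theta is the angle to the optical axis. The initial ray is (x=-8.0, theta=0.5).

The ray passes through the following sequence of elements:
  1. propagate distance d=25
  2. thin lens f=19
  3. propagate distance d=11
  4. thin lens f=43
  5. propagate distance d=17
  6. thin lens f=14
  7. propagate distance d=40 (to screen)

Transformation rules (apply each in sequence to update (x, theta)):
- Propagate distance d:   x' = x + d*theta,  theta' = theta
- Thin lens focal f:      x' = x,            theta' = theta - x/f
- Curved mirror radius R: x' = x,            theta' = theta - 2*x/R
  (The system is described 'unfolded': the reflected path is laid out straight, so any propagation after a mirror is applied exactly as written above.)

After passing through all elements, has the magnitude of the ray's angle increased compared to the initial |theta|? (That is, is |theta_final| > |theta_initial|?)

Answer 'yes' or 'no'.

Answer: yes

Derivation:
Initial: x=-8.0000 theta=0.5000
After 1 (propagate distance d=25): x=4.5000 theta=0.5000
After 2 (thin lens f=19): x=4.5000 theta=5/19 (≈0.2632)
After 3 (propagate distance d=11): x=281/38 (≈7.3947) theta=5/19 (≈0.2632)
After 4 (thin lens f=43): x=281/38 (≈7.3947) theta=149/1634 (≈0.0912)
After 5 (propagate distance d=17): x=7308/817 (≈8.9449) theta=149/1634 (≈0.0912)
After 6 (thin lens f=14): x=7308/817 (≈8.9449) theta=-895/1634 (≈-0.5477)
After 7 (propagate distance d=40 (to screen)): x=-10592/817 (≈-12.9645) theta=-895/1634 (≈-0.5477)
|theta_initial|=0.5000 |theta_final|=895/1634 (≈0.5477) -> increased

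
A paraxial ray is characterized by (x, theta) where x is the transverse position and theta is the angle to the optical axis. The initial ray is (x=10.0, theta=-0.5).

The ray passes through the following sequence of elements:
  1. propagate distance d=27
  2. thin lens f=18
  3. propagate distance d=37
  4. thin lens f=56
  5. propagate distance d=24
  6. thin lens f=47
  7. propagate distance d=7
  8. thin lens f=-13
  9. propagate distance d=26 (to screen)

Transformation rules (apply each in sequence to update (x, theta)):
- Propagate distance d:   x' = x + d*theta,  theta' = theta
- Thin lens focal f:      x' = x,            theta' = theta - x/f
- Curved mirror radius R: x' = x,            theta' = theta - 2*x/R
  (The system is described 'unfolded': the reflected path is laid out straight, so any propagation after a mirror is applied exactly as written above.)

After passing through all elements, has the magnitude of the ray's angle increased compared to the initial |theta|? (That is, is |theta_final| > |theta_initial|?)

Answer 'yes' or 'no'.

Initial: x=10.0000 theta=-0.5000
After 1 (propagate distance d=27): x=-3.5000 theta=-0.5000
After 2 (thin lens f=18): x=-3.5000 theta=-11/36 (≈-0.3056)
After 3 (propagate distance d=37): x=-533/36 (≈-14.8056) theta=-11/36 (≈-0.3056)
After 4 (thin lens f=56): x=-533/36 (≈-14.8056) theta=-83/2016 (≈-0.0412)
After 5 (propagate distance d=24): x=-995/63 (≈-15.7937) theta=-83/2016 (≈-0.0412)
After 6 (thin lens f=47): x=-995/63 (≈-15.7937) theta=9313/31584 (≈0.2949)
After 7 (propagate distance d=7): x=-1300907/94752 (≈-13.7296) theta=9313/31584 (≈0.2949)
After 8 (thin lens f=-13): x=-1300907/94752 (≈-13.7296) theta=-234425/307944 (≈-0.7613)
After 9 (propagate distance d=26 (to screen)): x=-7509/224 (≈-33.5223) theta=-234425/307944 (≈-0.7613)
|theta_initial|=0.5000 |theta_final|=234425/307944 (≈0.7613) -> increased

Answer: yes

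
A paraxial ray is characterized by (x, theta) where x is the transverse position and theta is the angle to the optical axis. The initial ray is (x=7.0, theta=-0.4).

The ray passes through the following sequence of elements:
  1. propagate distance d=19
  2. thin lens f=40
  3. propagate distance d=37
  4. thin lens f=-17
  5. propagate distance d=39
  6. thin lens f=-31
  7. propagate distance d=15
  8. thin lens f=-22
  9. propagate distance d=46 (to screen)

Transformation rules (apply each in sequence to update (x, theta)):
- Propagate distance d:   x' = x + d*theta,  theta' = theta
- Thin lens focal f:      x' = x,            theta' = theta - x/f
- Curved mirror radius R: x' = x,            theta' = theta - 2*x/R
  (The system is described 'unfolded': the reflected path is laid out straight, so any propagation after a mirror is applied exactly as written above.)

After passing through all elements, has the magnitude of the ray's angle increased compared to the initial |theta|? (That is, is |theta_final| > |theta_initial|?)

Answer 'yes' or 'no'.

Answer: yes

Derivation:
Initial: x=7.0000 theta=-0.4000
After 1 (propagate distance d=19): x=-0.6000 theta=-0.4000
After 2 (thin lens f=40): x=-0.6000 theta=-0.3850
After 3 (propagate distance d=37): x=-14.8450 theta=-0.3850
After 4 (thin lens f=-17): x=-14.8450 theta=-2139/1700 (≈-1.2582)
After 5 (propagate distance d=39): x=-43463/680 (≈-63.9162) theta=-2139/1700 (≈-1.2582)
After 6 (thin lens f=-31): x=-43463/680 (≈-63.9162) theta=-349933/105400 (≈-3.3200)
After 7 (propagate distance d=15): x=-299644/2635 (≈-113.7169) theta=-349933/105400 (≈-3.3200)
After 8 (thin lens f=-22): x=-299644/2635 (≈-113.7169) theta=-9842143/1159400 (≈-8.4890)
After 9 (propagate distance d=46 (to screen)): x=-292290969/579700 (≈-504.2107) theta=-9842143/1159400 (≈-8.4890)
|theta_initial|=0.4000 |theta_final|=9842143/1159400 (≈8.4890) -> increased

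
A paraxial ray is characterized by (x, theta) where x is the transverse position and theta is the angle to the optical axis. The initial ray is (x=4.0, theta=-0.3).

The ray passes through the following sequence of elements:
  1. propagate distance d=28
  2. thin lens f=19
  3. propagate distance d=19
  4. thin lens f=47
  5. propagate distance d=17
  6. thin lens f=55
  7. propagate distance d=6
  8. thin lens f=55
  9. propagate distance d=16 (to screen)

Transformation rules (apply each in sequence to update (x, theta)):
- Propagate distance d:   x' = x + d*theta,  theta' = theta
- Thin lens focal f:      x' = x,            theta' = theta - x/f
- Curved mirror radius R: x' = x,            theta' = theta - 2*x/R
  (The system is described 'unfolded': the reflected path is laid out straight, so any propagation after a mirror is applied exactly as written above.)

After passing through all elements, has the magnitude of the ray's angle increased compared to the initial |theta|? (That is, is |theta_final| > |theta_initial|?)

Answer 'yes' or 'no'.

Initial: x=4.0000 theta=-0.3000
After 1 (propagate distance d=28): x=-4.4000 theta=-0.3000
After 2 (thin lens f=19): x=-4.4000 theta=-13/190 (≈-0.0684)
After 3 (propagate distance d=19): x=-5.7000 theta=-13/190 (≈-0.0684)
After 4 (thin lens f=47): x=-5.7000 theta=236/4465 (≈0.0529)
After 5 (propagate distance d=17): x=-42877/8930 (≈-4.8015) theta=236/4465 (≈0.0529)
After 6 (thin lens f=55): x=-42877/8930 (≈-4.8015) theta=3623/25850 (≈0.1402)
After 7 (propagate distance d=6): x=-1945213/491150 (≈-3.9605) theta=3623/25850 (≈0.1402)
After 8 (thin lens f=55): x=-1945213/491150 (≈-3.9605) theta=2865624/13506625 (≈0.2122)
After 9 (propagate distance d=16 (to screen)): x=-15286747/27013250 (≈-0.5659) theta=2865624/13506625 (≈0.2122)
|theta_initial|=0.3000 |theta_final|=2865624/13506625 (≈0.2122) -> not increased

Answer: no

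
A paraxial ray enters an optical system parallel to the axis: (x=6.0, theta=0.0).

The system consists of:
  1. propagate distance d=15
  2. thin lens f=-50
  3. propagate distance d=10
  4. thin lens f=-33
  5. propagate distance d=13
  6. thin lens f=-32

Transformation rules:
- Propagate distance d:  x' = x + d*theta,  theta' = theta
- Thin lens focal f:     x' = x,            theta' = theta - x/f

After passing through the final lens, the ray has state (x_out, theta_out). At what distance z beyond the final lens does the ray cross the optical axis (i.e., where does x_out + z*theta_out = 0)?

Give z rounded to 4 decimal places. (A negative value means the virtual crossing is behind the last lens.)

Answer: -16.5528

Derivation:
Initial: x=6.0000 theta=0.0000
After 1 (propagate distance d=15): x=6.0000 theta=0.0000
After 2 (thin lens f=-50): x=6.0000 theta=0.1200
After 3 (propagate distance d=10): x=7.2000 theta=0.1200
After 4 (thin lens f=-33): x=7.2000 theta=93/275 (≈0.3382)
After 5 (propagate distance d=13): x=3189/275 (≈11.5964) theta=93/275 (≈0.3382)
After 6 (thin lens f=-32): x=3189/275 (≈11.5964) theta=1233/1760 (≈0.7006)
z_focus = -x_out/theta_out = -(3189/275)/(1233/1760) = -34016/2055 ≈ -16.5528
Rounded to 4 decimal places: z = -16.5528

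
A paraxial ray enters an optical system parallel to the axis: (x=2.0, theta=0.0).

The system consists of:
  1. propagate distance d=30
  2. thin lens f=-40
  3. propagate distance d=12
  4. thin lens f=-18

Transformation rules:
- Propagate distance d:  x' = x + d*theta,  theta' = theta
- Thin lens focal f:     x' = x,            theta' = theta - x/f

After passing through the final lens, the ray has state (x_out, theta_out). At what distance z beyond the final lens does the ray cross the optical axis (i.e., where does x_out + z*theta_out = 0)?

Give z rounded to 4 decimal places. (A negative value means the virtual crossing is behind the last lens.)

Answer: -13.3714

Derivation:
Initial: x=2.0000 theta=0.0000
After 1 (propagate distance d=30): x=2.0000 theta=0.0000
After 2 (thin lens f=-40): x=2.0000 theta=0.0500
After 3 (propagate distance d=12): x=2.6000 theta=0.0500
After 4 (thin lens f=-18): x=2.6000 theta=7/36 (≈0.1944)
z_focus = -x_out/theta_out = -(2.6000)/(7/36) = -468/35 ≈ -13.3714
Rounded to 4 decimal places: z = -13.3714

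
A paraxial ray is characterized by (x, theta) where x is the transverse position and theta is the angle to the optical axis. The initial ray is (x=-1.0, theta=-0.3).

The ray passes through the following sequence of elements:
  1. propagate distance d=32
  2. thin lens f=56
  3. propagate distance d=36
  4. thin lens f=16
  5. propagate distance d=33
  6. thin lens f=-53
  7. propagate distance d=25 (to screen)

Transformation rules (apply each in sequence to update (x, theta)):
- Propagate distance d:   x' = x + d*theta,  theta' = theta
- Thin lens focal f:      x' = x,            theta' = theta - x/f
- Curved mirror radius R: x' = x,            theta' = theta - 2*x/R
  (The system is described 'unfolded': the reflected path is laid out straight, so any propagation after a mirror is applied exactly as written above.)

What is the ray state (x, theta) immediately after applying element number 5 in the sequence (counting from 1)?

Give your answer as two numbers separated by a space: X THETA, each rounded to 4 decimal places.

Answer: 11.8438 0.8009

Derivation:
Initial: x=-1.0000 theta=-0.3000
After 1 (propagate distance d=32): x=-10.6000 theta=-0.3000
After 2 (thin lens f=56): x=-10.6000 theta=-31/280 (≈-0.1107)
After 3 (propagate distance d=36): x=-1021/70 (≈-14.5857) theta=-31/280 (≈-0.1107)
After 4 (thin lens f=16): x=-1021/70 (≈-14.5857) theta=897/1120 (≈0.8009)
After 5 (propagate distance d=33): x=379/32 (≈11.8438) theta=897/1120 (≈0.8009)
Rounded to 4 decimal places: x = 11.8438, theta = 0.8009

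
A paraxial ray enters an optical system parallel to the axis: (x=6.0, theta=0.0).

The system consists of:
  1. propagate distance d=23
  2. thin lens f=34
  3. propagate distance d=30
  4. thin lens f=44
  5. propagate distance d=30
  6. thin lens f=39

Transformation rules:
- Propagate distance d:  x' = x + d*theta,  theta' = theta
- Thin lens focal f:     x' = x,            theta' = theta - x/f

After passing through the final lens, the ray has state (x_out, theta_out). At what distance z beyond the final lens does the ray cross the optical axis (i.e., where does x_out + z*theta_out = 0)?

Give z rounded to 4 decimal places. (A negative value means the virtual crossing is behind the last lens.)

Initial: x=6.0000 theta=0.0000
After 1 (propagate distance d=23): x=6.0000 theta=0.0000
After 2 (thin lens f=34): x=6.0000 theta=-3/17 (≈-0.1765)
After 3 (propagate distance d=30): x=12/17 (≈0.7059) theta=-3/17 (≈-0.1765)
After 4 (thin lens f=44): x=12/17 (≈0.7059) theta=-36/187 (≈-0.1925)
After 5 (propagate distance d=30): x=-948/187 (≈-5.0695) theta=-36/187 (≈-0.1925)
After 6 (thin lens f=39): x=-948/187 (≈-5.0695) theta=-152/2431 (≈-0.0625)
z_focus = -x_out/theta_out = -(-948/187)/(-152/2431) = -3081/38 ≈ -81.0789
Rounded to 4 decimal places: z = -81.0789

Answer: -81.0789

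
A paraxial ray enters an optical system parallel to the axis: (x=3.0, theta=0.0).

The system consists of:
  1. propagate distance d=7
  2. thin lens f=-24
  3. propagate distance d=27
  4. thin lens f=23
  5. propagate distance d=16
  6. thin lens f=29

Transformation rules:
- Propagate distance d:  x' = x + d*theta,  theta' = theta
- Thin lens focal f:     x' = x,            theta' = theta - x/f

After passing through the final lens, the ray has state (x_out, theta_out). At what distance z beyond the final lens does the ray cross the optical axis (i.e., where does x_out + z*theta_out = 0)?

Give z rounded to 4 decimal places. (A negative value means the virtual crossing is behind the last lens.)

Answer: 13.6792

Derivation:
Initial: x=3.0000 theta=0.0000
After 1 (propagate distance d=7): x=3.0000 theta=0.0000
After 2 (thin lens f=-24): x=3.0000 theta=0.1250
After 3 (propagate distance d=27): x=6.3750 theta=0.1250
After 4 (thin lens f=23): x=6.3750 theta=-7/46 (≈-0.1522)
After 5 (propagate distance d=16): x=725/184 (≈3.9402) theta=-7/46 (≈-0.1522)
After 6 (thin lens f=29): x=725/184 (≈3.9402) theta=-53/184 (≈-0.2880)
z_focus = -x_out/theta_out = -(725/184)/(-53/184) = 725/53 ≈ 13.6792
Rounded to 4 decimal places: z = 13.6792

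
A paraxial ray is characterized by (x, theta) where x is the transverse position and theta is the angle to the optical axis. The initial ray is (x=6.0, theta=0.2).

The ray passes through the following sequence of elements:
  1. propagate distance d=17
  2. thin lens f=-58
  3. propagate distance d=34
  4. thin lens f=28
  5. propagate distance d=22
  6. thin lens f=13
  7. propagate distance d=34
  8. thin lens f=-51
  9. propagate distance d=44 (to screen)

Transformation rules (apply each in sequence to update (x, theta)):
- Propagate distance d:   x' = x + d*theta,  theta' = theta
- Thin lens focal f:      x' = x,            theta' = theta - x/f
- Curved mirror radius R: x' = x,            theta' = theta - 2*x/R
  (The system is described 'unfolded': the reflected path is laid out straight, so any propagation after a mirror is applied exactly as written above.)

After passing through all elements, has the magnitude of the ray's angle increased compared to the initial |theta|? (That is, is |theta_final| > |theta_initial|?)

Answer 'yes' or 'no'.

Answer: yes

Derivation:
Initial: x=6.0000 theta=0.2000
After 1 (propagate distance d=17): x=9.4000 theta=0.2000
After 2 (thin lens f=-58): x=9.4000 theta=21/58 (≈0.3621)
After 3 (propagate distance d=34): x=3148/145 (≈21.7103) theta=21/58 (≈0.3621)
After 4 (thin lens f=28): x=3148/145 (≈21.7103) theta=-839/2030 (≈-0.4133)
After 5 (propagate distance d=22): x=12807/1015 (≈12.6177) theta=-839/2030 (≈-0.4133)
After 6 (thin lens f=13): x=12807/1015 (≈12.6177) theta=-36521/26390 (≈-1.3839)
After 7 (propagate distance d=34): x=-454366/13195 (≈-34.4347) theta=-36521/26390 (≈-1.3839)
After 8 (thin lens f=-51): x=-454366/13195 (≈-34.4347) theta=-2771303/1345890 (≈-2.0591)
After 9 (propagate distance d=44 (to screen)): x=-84141332/672945 (≈-125.0345) theta=-2771303/1345890 (≈-2.0591)
|theta_initial|=0.2000 |theta_final|=2771303/1345890 (≈2.0591) -> increased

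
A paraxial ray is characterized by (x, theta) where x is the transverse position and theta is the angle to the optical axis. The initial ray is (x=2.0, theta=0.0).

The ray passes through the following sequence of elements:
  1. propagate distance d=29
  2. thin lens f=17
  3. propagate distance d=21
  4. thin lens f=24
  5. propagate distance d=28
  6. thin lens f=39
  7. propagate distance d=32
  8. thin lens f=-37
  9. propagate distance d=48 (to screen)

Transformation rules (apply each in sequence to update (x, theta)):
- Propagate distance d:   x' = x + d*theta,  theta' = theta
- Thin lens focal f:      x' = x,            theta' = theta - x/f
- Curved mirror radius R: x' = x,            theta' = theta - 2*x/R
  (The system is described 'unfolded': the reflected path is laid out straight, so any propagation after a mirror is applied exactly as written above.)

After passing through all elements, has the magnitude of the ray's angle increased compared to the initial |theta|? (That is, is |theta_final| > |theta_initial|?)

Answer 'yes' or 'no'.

Initial: x=2.0000 theta=0.0000
After 1 (propagate distance d=29): x=2.0000 theta=0.0000
After 2 (thin lens f=17): x=2.0000 theta=-2/17 (≈-0.1176)
After 3 (propagate distance d=21): x=-8/17 (≈-0.4706) theta=-2/17 (≈-0.1176)
After 4 (thin lens f=24): x=-8/17 (≈-0.4706) theta=-5/51 (≈-0.0980)
After 5 (propagate distance d=28): x=-164/51 (≈-3.2157) theta=-5/51 (≈-0.0980)
After 6 (thin lens f=39): x=-164/51 (≈-3.2157) theta=-31/1989 (≈-0.0156)
After 7 (propagate distance d=32): x=-7388/1989 (≈-3.7144) theta=-31/1989 (≈-0.0156)
After 8 (thin lens f=-37): x=-7388/1989 (≈-3.7144) theta=-2845/24531 (≈-0.1160)
After 9 (propagate distance d=48 (to screen)): x=-683036/73593 (≈-9.2813) theta=-2845/24531 (≈-0.1160)
|theta_initial|=0.0000 |theta_final|=2845/24531 (≈0.1160) -> increased

Answer: yes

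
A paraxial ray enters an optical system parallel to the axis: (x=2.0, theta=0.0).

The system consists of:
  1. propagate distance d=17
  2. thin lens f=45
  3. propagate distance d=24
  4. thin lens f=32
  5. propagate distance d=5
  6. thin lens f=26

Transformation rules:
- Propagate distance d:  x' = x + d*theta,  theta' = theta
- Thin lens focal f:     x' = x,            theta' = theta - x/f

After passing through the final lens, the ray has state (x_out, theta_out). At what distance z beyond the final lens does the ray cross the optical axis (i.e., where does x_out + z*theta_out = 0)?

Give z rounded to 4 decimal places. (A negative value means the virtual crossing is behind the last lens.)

Initial: x=2.0000 theta=0.0000
After 1 (propagate distance d=17): x=2.0000 theta=0.0000
After 2 (thin lens f=45): x=2.0000 theta=-2/45 (≈-0.0444)
After 3 (propagate distance d=24): x=14/15 (≈0.9333) theta=-2/45 (≈-0.0444)
After 4 (thin lens f=32): x=14/15 (≈0.9333) theta=-53/720 (≈-0.0736)
After 5 (propagate distance d=5): x=407/720 (≈0.5653) theta=-53/720 (≈-0.0736)
After 6 (thin lens f=26): x=407/720 (≈0.5653) theta=-119/1248 (≈-0.0954)
z_focus = -x_out/theta_out = -(407/720)/(-119/1248) = 10582/1785 ≈ 5.9283
Rounded to 4 decimal places: z = 5.9283

Answer: 5.9283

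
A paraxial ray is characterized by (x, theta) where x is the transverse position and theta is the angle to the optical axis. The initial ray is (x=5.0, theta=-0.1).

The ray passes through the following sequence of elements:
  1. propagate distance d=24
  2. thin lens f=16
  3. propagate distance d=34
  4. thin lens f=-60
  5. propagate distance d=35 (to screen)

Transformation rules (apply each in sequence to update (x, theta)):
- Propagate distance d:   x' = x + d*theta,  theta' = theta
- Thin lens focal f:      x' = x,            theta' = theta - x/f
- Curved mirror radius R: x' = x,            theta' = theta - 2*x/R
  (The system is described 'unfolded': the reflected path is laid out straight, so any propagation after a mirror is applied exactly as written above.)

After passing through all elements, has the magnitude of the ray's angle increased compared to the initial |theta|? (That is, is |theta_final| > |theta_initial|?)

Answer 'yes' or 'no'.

Answer: yes

Derivation:
Initial: x=5.0000 theta=-0.1000
After 1 (propagate distance d=24): x=2.6000 theta=-0.1000
After 2 (thin lens f=16): x=2.6000 theta=-0.2625
After 3 (propagate distance d=34): x=-6.3250 theta=-0.2625
After 4 (thin lens f=-60): x=-6.3250 theta=-883/2400 (≈-0.3679)
After 5 (propagate distance d=35 (to screen)): x=-9217/480 (≈-19.2021) theta=-883/2400 (≈-0.3679)
|theta_initial|=0.1000 |theta_final|=883/2400 (≈0.3679) -> increased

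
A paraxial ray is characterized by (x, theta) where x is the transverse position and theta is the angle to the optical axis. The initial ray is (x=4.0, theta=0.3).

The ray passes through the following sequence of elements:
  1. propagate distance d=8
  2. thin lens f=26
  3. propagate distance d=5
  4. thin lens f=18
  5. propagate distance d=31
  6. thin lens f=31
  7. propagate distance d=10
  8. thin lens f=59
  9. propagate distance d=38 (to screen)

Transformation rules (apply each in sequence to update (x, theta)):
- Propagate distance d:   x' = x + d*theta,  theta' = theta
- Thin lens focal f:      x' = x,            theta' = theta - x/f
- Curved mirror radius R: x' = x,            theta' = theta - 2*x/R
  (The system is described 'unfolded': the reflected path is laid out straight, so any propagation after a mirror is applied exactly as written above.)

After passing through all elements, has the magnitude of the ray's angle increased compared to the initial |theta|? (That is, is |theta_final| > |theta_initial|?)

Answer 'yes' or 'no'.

Answer: no

Derivation:
Initial: x=4.0000 theta=0.3000
After 1 (propagate distance d=8): x=6.4000 theta=0.3000
After 2 (thin lens f=26): x=6.4000 theta=7/130 (≈0.0538)
After 3 (propagate distance d=5): x=867/130 (≈6.6692) theta=7/130 (≈0.0538)
After 4 (thin lens f=18): x=867/130 (≈6.6692) theta=-19/60 (≈-0.3167)
After 5 (propagate distance d=31): x=-491/156 (≈-3.1474) theta=-19/60 (≈-0.3167)
After 6 (thin lens f=31): x=-491/156 (≈-3.1474) theta=-867/4030 (≈-0.2151)
After 7 (propagate distance d=10): x=-25625/4836 (≈-5.2988) theta=-867/4030 (≈-0.2151)
After 8 (thin lens f=59): x=-25625/4836 (≈-5.2988) theta=-178793/1426620 (≈-0.1253)
After 9 (propagate distance d=38 (to screen)): x=-4784503/475540 (≈-10.0612) theta=-178793/1426620 (≈-0.1253)
|theta_initial|=0.3000 |theta_final|=178793/1426620 (≈0.1253) -> not increased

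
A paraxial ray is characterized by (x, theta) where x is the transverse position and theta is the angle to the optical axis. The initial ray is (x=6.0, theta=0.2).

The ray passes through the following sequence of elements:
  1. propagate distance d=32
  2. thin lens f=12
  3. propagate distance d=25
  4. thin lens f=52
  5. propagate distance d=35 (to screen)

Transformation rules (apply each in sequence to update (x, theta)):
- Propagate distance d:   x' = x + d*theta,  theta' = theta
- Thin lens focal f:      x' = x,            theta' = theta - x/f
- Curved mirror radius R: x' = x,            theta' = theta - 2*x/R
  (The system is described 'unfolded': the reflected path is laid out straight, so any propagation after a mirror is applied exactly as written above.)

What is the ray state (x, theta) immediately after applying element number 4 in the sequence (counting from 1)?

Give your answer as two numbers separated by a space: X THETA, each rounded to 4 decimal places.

Initial: x=6.0000 theta=0.2000
After 1 (propagate distance d=32): x=12.4000 theta=0.2000
After 2 (thin lens f=12): x=12.4000 theta=-5/6 (≈-0.8333)
After 3 (propagate distance d=25): x=-253/30 (≈-8.4333) theta=-5/6 (≈-0.8333)
After 4 (thin lens f=52): x=-253/30 (≈-8.4333) theta=-349/520 (≈-0.6712)
Rounded to 4 decimal places: x = -8.4333, theta = -0.6712

Answer: -8.4333 -0.6712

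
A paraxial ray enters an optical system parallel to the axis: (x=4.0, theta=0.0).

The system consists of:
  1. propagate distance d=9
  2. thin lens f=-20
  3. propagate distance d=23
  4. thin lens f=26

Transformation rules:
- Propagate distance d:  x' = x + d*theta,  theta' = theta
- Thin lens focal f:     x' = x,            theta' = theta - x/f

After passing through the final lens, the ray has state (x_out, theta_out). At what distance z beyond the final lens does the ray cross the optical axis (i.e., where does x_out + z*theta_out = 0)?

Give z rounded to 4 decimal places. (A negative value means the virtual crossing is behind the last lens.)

Answer: 65.7647

Derivation:
Initial: x=4.0000 theta=0.0000
After 1 (propagate distance d=9): x=4.0000 theta=0.0000
After 2 (thin lens f=-20): x=4.0000 theta=0.2000
After 3 (propagate distance d=23): x=8.6000 theta=0.2000
After 4 (thin lens f=26): x=8.6000 theta=-17/130 (≈-0.1308)
z_focus = -x_out/theta_out = -(8.6000)/(-17/130) = 1118/17 ≈ 65.7647
Rounded to 4 decimal places: z = 65.7647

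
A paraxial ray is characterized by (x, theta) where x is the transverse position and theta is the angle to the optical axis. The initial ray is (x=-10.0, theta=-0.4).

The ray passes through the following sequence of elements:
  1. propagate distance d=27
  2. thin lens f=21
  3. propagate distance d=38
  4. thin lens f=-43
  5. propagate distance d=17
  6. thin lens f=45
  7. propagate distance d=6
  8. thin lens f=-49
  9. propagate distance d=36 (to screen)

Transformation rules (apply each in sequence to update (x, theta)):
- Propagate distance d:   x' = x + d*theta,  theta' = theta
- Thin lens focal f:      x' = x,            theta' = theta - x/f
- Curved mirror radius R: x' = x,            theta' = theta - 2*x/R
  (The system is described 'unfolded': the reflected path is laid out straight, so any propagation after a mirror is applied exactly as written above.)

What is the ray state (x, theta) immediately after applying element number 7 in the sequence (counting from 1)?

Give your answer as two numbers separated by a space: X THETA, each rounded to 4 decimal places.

Initial: x=-10.0000 theta=-0.4000
After 1 (propagate distance d=27): x=-20.8000 theta=-0.4000
After 2 (thin lens f=21): x=-20.8000 theta=62/105 (≈0.5905)
After 3 (propagate distance d=38): x=172/105 (≈1.6381) theta=62/105 (≈0.5905)
After 4 (thin lens f=-43): x=172/105 (≈1.6381) theta=22/35 (≈0.6286)
After 5 (propagate distance d=17): x=1294/105 (≈12.3238) theta=22/35 (≈0.6286)
After 6 (thin lens f=45): x=1294/105 (≈12.3238) theta=1676/4725 (≈0.3547)
After 7 (propagate distance d=6): x=22762/1575 (≈14.4521) theta=1676/4725 (≈0.3547)
Rounded to 4 decimal places: x = 14.4521, theta = 0.3547

Answer: 14.4521 0.3547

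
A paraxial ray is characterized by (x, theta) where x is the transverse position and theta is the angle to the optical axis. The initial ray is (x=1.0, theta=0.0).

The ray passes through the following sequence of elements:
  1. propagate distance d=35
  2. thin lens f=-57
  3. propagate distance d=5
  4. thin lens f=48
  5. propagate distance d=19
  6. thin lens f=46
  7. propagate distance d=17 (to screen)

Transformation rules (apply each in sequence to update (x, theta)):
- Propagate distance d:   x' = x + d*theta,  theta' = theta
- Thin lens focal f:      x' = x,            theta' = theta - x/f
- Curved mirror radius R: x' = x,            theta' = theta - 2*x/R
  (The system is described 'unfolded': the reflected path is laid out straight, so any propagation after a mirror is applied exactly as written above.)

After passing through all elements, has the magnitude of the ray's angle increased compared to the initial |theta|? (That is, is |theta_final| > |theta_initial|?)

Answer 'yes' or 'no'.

Initial: x=1.0000 theta=0.0000
After 1 (propagate distance d=35): x=1.0000 theta=0.0000
After 2 (thin lens f=-57): x=1.0000 theta=1/57 (≈0.0175)
After 3 (propagate distance d=5): x=62/57 (≈1.0877) theta=1/57 (≈0.0175)
After 4 (thin lens f=48): x=62/57 (≈1.0877) theta=-7/1368 (≈-0.0051)
After 5 (propagate distance d=19): x=1355/1368 (≈0.9905) theta=-7/1368 (≈-0.0051)
After 6 (thin lens f=46): x=1355/1368 (≈0.9905) theta=-559/20976 (≈-0.0266)
After 7 (propagate distance d=17 (to screen)): x=33821/62928 (≈0.5375) theta=-559/20976 (≈-0.0266)
|theta_initial|=0.0000 |theta_final|=559/20976 (≈0.0266) -> increased

Answer: yes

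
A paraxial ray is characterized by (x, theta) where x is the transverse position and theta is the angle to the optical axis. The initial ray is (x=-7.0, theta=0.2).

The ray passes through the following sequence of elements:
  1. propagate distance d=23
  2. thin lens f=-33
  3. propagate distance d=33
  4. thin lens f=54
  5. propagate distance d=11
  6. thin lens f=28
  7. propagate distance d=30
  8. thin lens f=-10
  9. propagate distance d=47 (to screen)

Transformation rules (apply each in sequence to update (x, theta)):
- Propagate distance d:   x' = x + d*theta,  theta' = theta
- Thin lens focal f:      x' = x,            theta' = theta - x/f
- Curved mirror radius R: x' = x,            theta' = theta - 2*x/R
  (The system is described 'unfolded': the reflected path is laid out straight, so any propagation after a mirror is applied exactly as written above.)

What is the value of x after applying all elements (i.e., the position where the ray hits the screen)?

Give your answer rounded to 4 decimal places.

Initial: x=-7.0000 theta=0.2000
After 1 (propagate distance d=23): x=-2.4000 theta=0.2000
After 2 (thin lens f=-33): x=-2.4000 theta=7/55 (≈0.1273)
After 3 (propagate distance d=33): x=1.8000 theta=7/55 (≈0.1273)
After 4 (thin lens f=54): x=1.8000 theta=31/330 (≈0.0939)
After 5 (propagate distance d=11): x=17/6 (≈2.8333) theta=31/330 (≈0.0939)
After 6 (thin lens f=28): x=17/6 (≈2.8333) theta=-67/9240 (≈-0.0073)
After 7 (propagate distance d=30): x=2417/924 (≈2.6158) theta=-67/9240 (≈-0.0073)
After 8 (thin lens f=-10): x=2417/924 (≈2.6158) theta=235/924 (≈0.2543)
After 9 (propagate distance d=47 (to screen)): x=6731/462 (≈14.5693) theta=235/924 (≈0.2543)
Rounded to 4 decimal places: x = 14.5693

Answer: 14.5693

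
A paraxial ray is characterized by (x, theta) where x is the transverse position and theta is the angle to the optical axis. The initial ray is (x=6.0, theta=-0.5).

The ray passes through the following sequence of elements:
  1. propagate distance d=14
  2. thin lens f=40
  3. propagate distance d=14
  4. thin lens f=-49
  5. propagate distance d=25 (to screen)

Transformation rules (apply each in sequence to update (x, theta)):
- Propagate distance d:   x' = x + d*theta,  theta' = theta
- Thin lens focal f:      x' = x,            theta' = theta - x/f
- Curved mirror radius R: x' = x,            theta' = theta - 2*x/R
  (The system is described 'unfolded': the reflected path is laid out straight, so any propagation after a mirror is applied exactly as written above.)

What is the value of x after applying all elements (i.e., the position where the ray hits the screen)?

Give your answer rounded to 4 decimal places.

Answer: -23.4281

Derivation:
Initial: x=6.0000 theta=-0.5000
After 1 (propagate distance d=14): x=-1.0000 theta=-0.5000
After 2 (thin lens f=40): x=-1.0000 theta=-0.4750
After 3 (propagate distance d=14): x=-7.6500 theta=-0.4750
After 4 (thin lens f=-49): x=-7.6500 theta=-1237/1960 (≈-0.6311)
After 5 (propagate distance d=25 (to screen)): x=-45919/1960 (≈-23.4281) theta=-1237/1960 (≈-0.6311)
Rounded to 4 decimal places: x = -23.4281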